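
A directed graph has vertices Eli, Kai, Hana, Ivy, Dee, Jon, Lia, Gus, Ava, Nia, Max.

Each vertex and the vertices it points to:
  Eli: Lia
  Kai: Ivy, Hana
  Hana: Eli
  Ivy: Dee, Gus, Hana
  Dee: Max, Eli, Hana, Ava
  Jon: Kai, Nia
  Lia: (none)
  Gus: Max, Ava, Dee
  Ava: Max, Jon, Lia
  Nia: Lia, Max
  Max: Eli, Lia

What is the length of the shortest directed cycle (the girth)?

5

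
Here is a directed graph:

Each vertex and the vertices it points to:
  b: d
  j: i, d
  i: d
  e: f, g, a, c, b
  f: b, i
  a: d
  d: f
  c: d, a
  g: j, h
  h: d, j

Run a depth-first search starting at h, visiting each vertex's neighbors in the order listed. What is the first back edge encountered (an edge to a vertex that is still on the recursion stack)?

DFS from h (visiting each vertex's neighbors in the order listed); mark gray on enter, black on exit:
h gray
  d gray
    f gray
      b gray
        b→d: d is gray → back edge
First back edge: b → d.

b->d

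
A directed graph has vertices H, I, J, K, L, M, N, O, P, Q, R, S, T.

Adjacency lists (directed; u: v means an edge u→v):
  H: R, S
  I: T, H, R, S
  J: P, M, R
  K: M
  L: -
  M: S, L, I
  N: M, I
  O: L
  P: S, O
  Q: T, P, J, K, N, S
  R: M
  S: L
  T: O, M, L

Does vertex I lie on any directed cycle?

Yes

I is on a cycle iff I can reach itself via ≥1 edge.
I → T → M → I — yes.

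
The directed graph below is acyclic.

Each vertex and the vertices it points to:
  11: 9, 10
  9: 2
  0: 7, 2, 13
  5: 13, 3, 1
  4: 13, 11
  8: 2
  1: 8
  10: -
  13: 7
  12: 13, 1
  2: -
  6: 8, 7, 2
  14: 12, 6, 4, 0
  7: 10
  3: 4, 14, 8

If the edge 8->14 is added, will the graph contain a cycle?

Adding 8→14 creates a cycle iff 14 can already reach 8.
Path from 14: 14 → 6 → 8.
So 14 → … → 8 → 14 is a cycle.

Yes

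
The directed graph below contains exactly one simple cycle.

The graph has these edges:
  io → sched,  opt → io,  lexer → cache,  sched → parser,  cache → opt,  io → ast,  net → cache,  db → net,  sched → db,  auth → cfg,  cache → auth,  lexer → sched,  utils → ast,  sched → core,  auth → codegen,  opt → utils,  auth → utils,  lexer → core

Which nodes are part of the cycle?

db, io, net, opt, cache, sched

DFS with gray/black marking from cache:
cache gray
  opt gray
    io gray
      ast gray
      ast black
      sched gray
        db gray
          net gray
            net→cache: cache is gray → back edge
Back edge closes the cycle cache → opt → io → sched → db → net → cache; its vertices are {db, io, net, opt, cache, sched}.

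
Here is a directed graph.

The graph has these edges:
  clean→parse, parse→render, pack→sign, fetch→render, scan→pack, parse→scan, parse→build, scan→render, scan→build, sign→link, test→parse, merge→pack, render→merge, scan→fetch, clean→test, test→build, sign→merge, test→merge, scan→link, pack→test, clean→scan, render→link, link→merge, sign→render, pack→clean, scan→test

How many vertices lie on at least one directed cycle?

10

A vertex is on a directed cycle iff it belongs to a strongly connected component of size ≥ 2 (or has a self-loop).
The vertices on cycles are {link, pack, scan, sign, test, clean, fetch, merge, parse, render} — 10 in total.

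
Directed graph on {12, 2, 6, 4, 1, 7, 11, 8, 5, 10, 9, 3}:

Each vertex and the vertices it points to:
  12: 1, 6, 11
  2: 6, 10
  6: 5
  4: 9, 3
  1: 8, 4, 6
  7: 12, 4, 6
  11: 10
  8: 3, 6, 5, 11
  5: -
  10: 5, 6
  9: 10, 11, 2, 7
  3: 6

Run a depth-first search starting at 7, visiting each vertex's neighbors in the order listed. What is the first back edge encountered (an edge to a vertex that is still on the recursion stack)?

DFS from 7 (visiting each vertex's neighbors in the order listed); mark gray on enter, black on exit:
7 gray
  12 gray
    1 gray
      8 gray
        3 gray
          6 gray
            5 gray
            5 black
          6 black
        3 black
        8→6: 6 black — skip
        8→5: 5 black — skip
        11 gray
          10 gray
            10→5: 5 black — skip
            10→6: 6 black — skip
          10 black
        11 black
      8 black
      4 gray
        9 gray
          9→10: 10 black — skip
          9→11: 11 black — skip
          2 gray
            2→6: 6 black — skip
            2→10: 10 black — skip
          2 black
          9→7: 7 is gray → back edge
First back edge: 9 → 7.

9→7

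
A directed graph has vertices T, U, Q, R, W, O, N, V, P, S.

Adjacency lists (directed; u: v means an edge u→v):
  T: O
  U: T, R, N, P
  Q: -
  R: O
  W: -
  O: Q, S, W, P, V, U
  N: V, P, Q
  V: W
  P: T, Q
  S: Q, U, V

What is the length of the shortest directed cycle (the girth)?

For each vertex v, BFS finds the shortest path from v back to v.
The shortest such closed walk is U → R → O → U, length 3.

3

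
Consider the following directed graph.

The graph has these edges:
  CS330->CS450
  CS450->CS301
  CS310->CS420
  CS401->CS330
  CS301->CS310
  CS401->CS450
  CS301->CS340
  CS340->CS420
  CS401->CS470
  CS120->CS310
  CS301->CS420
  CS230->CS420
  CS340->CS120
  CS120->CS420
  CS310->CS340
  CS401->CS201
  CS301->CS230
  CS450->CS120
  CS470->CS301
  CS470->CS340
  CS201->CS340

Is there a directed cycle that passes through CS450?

No

CS450 lies on a cycle iff there is a path from CS450 back to itself.
Exploring from CS450, it never reaches itself; equivalently, its strongly connected component is a singleton.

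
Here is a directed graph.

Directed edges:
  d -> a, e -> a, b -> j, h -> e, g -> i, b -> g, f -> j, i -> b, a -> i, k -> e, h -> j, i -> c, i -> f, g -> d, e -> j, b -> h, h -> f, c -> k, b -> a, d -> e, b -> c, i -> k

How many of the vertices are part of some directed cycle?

9

A vertex is on a directed cycle iff it belongs to a strongly connected component of size ≥ 2 (or has a self-loop).
The vertices on cycles are {a, b, c, d, e, g, h, i, k} — 9 in total.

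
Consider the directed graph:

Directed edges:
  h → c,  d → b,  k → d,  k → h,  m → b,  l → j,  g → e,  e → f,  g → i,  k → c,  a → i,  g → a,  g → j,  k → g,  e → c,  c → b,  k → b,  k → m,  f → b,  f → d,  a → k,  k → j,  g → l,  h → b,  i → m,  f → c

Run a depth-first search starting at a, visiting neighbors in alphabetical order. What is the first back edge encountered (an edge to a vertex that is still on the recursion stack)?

g→a

DFS from a (visiting neighbors in alphabetical order); mark gray on enter, black on exit:
a gray
  i gray
    m gray
      b gray
      b black
    m black
  i black
  k gray
    k→b: b black — skip
    c gray
      c→b: b black — skip
    c black
    d gray
      d→b: b black — skip
    d black
    g gray
      g→a: a is gray → back edge
First back edge: g → a.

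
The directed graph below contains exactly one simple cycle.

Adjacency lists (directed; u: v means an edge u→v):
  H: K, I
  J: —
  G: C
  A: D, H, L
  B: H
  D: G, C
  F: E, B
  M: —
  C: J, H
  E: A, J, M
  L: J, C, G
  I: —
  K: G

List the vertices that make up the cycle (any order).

C, G, H, K

DFS with gray/black marking from G:
G gray
  C gray
    J gray
    J black
    H gray
      K gray
        K→G: G is gray → back edge
Back edge closes the cycle G → C → H → K → G; its vertices are {C, G, H, K}.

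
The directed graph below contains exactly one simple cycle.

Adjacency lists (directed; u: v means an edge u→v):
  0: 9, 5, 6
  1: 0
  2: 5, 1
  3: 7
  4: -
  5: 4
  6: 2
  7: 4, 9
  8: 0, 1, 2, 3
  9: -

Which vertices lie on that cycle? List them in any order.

DFS with gray/black marking from 1:
1 gray
  0 gray
    9 gray
    9 black
    5 gray
      4 gray
      4 black
    5 black
    6 gray
      2 gray
        2→5: 5 black — skip
        2→1: 1 is gray → back edge
Back edge closes the cycle 1 → 0 → 6 → 2 → 1; its vertices are {0, 1, 2, 6}.

0, 1, 2, 6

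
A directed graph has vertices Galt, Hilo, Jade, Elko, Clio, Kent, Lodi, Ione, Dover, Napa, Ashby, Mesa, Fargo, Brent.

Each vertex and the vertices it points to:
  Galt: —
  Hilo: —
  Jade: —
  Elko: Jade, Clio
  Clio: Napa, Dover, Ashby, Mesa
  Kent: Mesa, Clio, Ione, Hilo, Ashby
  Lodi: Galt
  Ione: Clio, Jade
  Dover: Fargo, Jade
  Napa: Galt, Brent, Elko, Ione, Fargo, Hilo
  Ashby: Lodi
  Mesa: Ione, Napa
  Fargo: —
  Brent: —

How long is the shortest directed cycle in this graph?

For each vertex v, BFS finds the shortest path from v back to v.
The shortest such closed walk is Clio → Mesa → Ione → Clio, length 3.

3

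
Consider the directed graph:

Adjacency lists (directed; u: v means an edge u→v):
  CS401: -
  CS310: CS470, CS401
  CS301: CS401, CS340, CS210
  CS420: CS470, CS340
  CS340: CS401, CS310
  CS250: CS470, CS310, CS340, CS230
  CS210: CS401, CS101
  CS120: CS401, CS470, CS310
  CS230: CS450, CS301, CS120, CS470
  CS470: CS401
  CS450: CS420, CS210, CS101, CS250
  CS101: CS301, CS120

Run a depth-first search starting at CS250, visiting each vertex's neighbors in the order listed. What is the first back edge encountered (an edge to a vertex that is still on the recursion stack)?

CS301->CS210

DFS from CS250 (visiting each vertex's neighbors in the order listed); mark gray on enter, black on exit:
CS250 gray
  CS470 gray
    CS401 gray
    CS401 black
  CS470 black
  CS310 gray
    CS310→CS470: CS470 black — skip
    CS310→CS401: CS401 black — skip
  CS310 black
  CS340 gray
    CS340→CS401: CS401 black — skip
    CS340→CS310: CS310 black — skip
  CS340 black
  CS230 gray
    CS450 gray
      CS420 gray
        CS420→CS470: CS470 black — skip
        CS420→CS340: CS340 black — skip
      CS420 black
      CS210 gray
        CS210→CS401: CS401 black — skip
        CS101 gray
          CS301 gray
            CS301→CS401: CS401 black — skip
            CS301→CS340: CS340 black — skip
            CS301→CS210: CS210 is gray → back edge
First back edge: CS301 → CS210.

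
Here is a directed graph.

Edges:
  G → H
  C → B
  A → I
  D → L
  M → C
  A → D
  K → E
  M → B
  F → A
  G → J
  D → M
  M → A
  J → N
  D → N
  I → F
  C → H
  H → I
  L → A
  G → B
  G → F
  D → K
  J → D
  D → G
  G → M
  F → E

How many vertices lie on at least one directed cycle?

10

A vertex is on a directed cycle iff it belongs to a strongly connected component of size ≥ 2 (or has a self-loop).
The vertices on cycles are {A, C, D, F, G, H, I, J, L, M} — 10 in total.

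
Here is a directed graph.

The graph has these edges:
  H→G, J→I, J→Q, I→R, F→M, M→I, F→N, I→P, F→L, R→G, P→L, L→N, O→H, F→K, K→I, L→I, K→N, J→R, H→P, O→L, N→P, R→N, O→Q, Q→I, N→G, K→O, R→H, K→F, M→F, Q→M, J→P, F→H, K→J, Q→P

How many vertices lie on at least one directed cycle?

12

A vertex is on a directed cycle iff it belongs to a strongly connected component of size ≥ 2 (or has a self-loop).
The vertices on cycles are {F, H, I, J, K, L, M, N, O, P, Q, R} — 12 in total.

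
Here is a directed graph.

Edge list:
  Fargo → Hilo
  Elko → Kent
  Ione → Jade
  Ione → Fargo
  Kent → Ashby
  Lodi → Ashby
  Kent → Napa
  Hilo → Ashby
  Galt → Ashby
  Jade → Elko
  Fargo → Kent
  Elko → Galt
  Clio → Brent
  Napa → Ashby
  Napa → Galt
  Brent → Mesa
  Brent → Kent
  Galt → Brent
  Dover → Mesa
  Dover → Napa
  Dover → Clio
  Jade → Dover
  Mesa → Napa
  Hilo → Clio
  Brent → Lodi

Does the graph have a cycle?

Yes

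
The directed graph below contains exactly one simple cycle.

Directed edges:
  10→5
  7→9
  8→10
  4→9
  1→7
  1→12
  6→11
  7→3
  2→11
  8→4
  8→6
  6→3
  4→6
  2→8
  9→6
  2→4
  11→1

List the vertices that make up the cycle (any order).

1, 6, 7, 9, 11

DFS with gray/black marking from 11:
11 gray
  1 gray
    12 gray
    12 black
    7 gray
      3 gray
      3 black
      9 gray
        6 gray
          6→11: 11 is gray → back edge
Back edge closes the cycle 11 → 1 → 7 → 9 → 6 → 11; its vertices are {1, 6, 7, 9, 11}.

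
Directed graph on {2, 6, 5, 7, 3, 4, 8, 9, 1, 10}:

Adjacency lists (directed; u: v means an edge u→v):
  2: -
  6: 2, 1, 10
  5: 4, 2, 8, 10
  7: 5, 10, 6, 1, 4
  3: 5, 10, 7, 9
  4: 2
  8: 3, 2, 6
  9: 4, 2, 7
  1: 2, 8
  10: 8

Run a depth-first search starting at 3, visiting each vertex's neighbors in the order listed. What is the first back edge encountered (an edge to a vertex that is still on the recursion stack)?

DFS from 3 (visiting each vertex's neighbors in the order listed); mark gray on enter, black on exit:
3 gray
  5 gray
    4 gray
      2 gray
      2 black
    4 black
    5→2: 2 black — skip
    8 gray
      8→3: 3 is gray → back edge
First back edge: 8 → 3.

8→3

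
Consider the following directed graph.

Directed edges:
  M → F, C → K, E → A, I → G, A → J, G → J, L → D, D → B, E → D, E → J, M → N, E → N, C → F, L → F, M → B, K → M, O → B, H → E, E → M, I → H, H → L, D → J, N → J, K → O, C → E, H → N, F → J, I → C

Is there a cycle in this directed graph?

DFS with white/gray/black marking, starting from D:
D gray
  J gray
  J black
  B gray
  B black
D black
A gray
  A→J: J black — skip
A black
C gray
  K gray
    M gray
      N gray
        N→J: J black — skip
      N black
      M→B: B black — skip
      F gray
        F→J: J black — skip
      F black
    M black
    O gray
      O→B: B black — skip
    O black
  K black
  C→F: F black — skip
  E gray
    E→M: M black — skip
    E→D: D black — skip
    E→J: J black — skip
    E→A: A black — skip
    E→N: N black — skip
  E black
C black
G gray
  G→J: J black — skip
G black
H gray
  H→E: E black — skip
  L gray
    L→D: D black — skip
    L→F: F black — skip
  L black
  H→N: N black — skip
H black
I gray
  I→C: C black — skip
  I→G: G black — skip
  I→H: H black — skip
I black
Every edge goes to a white or black vertex — no back edge, so the graph is acyclic.

No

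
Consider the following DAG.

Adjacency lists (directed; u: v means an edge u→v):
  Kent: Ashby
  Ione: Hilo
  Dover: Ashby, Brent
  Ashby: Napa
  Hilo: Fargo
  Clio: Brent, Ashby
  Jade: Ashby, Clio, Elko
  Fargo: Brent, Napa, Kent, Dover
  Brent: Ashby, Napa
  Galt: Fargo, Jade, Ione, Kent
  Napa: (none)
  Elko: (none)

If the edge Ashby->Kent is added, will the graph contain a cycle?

Yes

Adding Ashby→Kent creates a cycle iff Kent can already reach Ashby.
Path from Kent: Kent → Ashby.
So Kent → … → Ashby → Kent is a cycle.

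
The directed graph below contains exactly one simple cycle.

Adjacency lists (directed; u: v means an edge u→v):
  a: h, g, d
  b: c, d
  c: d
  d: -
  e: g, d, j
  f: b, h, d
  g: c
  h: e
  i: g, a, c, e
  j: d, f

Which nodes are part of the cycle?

e, f, h, j

DFS with gray/black marking from e:
e gray
  g gray
    c gray
      d gray
      d black
    c black
  g black
  e→d: d black — skip
  j gray
    j→d: d black — skip
    f gray
      b gray
        b→c: c black — skip
        b→d: d black — skip
      b black
      h gray
        h→e: e is gray → back edge
Back edge closes the cycle e → j → f → h → e; its vertices are {e, f, h, j}.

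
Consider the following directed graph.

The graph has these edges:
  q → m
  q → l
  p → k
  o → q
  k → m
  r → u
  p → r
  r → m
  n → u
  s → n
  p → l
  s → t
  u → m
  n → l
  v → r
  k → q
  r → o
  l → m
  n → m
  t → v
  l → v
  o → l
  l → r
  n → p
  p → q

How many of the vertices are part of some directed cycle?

5

A vertex is on a directed cycle iff it belongs to a strongly connected component of size ≥ 2 (or has a self-loop).
The vertices on cycles are {l, o, q, r, v} — 5 in total.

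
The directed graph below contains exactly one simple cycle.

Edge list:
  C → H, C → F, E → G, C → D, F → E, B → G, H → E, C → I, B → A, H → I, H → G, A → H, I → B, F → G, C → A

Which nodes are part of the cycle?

A, B, H, I

DFS with gray/black marking from A:
A gray
  H gray
    G gray
    G black
    I gray
      B gray
        B→G: G black — skip
        B→A: A is gray → back edge
Back edge closes the cycle A → H → I → B → A; its vertices are {A, B, H, I}.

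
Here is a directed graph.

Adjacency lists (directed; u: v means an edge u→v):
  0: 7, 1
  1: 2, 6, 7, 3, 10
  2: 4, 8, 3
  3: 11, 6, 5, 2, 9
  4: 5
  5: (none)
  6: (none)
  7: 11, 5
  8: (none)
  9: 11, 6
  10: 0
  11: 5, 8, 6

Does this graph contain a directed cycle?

DFS with white/gray/black marking, starting from 2:
2 gray
  4 gray
    5 gray
    5 black
  4 black
  8 gray
  8 black
  3 gray
    11 gray
      11→5: 5 black — skip
      11→8: 8 black — skip
      6 gray
      6 black
    11 black
    3→6: 6 black — skip
    3→5: 5 black — skip
    3→2: 2 is gray → back edge
Back edge found, so a cycle exists: 2 → 3 → 2.

Yes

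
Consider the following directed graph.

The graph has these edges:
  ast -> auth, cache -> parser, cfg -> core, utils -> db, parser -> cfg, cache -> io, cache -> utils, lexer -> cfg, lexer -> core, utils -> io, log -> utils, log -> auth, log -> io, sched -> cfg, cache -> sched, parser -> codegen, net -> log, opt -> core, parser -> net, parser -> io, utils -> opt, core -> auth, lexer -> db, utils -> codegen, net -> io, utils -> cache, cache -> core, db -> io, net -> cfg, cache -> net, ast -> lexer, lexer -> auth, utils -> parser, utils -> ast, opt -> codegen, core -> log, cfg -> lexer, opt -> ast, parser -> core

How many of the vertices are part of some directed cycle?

A vertex is on a directed cycle iff it belongs to a strongly connected component of size ≥ 2 (or has a self-loop).
The vertices on cycles are {ast, cfg, log, net, opt, core, cache, lexer, sched, utils, parser} — 11 in total.

11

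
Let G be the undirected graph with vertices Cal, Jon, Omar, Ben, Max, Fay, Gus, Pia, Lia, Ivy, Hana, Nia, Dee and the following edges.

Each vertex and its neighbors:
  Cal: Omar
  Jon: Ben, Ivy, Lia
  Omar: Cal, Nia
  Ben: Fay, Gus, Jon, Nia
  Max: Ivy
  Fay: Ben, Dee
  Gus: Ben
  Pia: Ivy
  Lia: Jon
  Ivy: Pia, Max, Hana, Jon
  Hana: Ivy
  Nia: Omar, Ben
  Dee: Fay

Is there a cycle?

No

DFS, tracking each vertex's parent; an edge to a visited non-parent vertex closes a cycle.
Start from Max:
visit Max (parent –)
  visit Ivy (parent Max)
    visit Pia (parent Ivy)
      Pia–Ivy: parent, skip
    Ivy–Max: parent, skip
    visit Hana (parent Ivy)
      Hana–Ivy: parent, skip
    visit Jon (parent Ivy)
      visit Ben (parent Jon)
        visit Fay (parent Ben)
          Fay–Ben: parent, skip
          visit Dee (parent Fay)
            Dee–Fay: parent, skip
        visit Gus (parent Ben)
          Gus–Ben: parent, skip
        Ben–Jon: parent, skip
        visit Nia (parent Ben)
          visit Omar (parent Nia)
            visit Cal (parent Omar)
              Cal–Omar: parent, skip
            Omar–Nia: parent, skip
          Nia–Ben: parent, skip
      Jon–Ivy: parent, skip
      visit Lia (parent Jon)
        Lia–Jon: parent, skip
No non-parent visited neighbor found — the graph is a forest.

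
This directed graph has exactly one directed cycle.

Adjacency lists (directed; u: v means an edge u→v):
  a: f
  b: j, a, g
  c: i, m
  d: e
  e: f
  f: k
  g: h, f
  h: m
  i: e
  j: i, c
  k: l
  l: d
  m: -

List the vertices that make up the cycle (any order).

d, e, f, k, l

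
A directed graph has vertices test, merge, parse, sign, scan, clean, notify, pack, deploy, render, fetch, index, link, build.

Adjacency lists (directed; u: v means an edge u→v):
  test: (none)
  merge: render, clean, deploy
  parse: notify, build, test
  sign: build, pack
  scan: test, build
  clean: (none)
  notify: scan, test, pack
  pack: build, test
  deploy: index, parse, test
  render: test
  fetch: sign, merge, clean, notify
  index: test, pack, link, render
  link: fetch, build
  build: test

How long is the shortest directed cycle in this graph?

5

For each vertex v, BFS finds the shortest path from v back to v.
The shortest such closed walk is fetch → merge → deploy → index → link → fetch, length 5.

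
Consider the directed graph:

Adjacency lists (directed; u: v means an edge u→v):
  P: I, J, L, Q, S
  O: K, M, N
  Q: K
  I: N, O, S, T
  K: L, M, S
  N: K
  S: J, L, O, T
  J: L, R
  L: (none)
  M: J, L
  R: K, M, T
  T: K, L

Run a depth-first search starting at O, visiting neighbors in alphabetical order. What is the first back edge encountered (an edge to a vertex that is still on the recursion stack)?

R->K

DFS from O (visiting neighbors in alphabetical order); mark gray on enter, black on exit:
O gray
  K gray
    L gray
    L black
    M gray
      J gray
        J→L: L black — skip
        R gray
          R→K: K is gray → back edge
First back edge: R → K.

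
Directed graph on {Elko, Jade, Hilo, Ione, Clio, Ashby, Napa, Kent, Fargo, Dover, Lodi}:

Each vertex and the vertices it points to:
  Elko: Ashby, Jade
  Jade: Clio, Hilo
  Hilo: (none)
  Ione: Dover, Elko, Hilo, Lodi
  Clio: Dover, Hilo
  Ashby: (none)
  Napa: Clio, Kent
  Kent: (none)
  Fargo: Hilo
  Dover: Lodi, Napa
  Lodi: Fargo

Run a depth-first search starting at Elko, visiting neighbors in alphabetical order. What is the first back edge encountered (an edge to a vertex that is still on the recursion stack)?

DFS from Elko (visiting neighbors in alphabetical order); mark gray on enter, black on exit:
Elko gray
  Ashby gray
  Ashby black
  Jade gray
    Clio gray
      Dover gray
        Lodi gray
          Fargo gray
            Hilo gray
            Hilo black
          Fargo black
        Lodi black
        Napa gray
          Napa→Clio: Clio is gray → back edge
First back edge: Napa → Clio.

Napa→Clio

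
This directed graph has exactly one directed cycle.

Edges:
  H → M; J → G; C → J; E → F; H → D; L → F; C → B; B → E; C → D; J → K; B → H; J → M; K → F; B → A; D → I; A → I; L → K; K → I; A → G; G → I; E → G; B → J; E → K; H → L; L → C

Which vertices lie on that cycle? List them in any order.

B, C, H, L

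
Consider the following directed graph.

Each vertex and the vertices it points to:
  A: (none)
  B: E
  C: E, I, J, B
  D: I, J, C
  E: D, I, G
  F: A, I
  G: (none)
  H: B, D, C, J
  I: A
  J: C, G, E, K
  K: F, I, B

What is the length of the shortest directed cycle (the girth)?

For each vertex v, BFS finds the shortest path from v back to v.
The shortest such closed walk is C → J → C, length 2.

2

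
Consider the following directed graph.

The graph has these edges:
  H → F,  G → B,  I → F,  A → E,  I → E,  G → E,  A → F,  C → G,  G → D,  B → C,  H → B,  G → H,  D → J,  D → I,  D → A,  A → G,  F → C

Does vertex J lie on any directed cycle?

J lies on a cycle iff there is a path from J back to itself.
Exploring from J, it never reaches itself; equivalently, its strongly connected component is a singleton.

No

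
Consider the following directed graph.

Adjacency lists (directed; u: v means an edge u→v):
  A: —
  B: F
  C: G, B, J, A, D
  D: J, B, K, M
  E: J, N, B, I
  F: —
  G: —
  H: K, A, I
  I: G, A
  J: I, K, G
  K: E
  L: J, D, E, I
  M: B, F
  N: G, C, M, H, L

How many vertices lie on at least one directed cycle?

8

A vertex is on a directed cycle iff it belongs to a strongly connected component of size ≥ 2 (or has a self-loop).
The vertices on cycles are {C, D, E, H, J, K, L, N} — 8 in total.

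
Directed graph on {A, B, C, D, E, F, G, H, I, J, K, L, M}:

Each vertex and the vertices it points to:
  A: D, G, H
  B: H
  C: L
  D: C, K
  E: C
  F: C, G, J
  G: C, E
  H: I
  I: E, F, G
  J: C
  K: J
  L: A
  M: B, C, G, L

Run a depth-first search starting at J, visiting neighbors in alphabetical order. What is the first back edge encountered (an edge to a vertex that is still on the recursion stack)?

D->C

DFS from J (visiting neighbors in alphabetical order); mark gray on enter, black on exit:
J gray
  C gray
    L gray
      A gray
        D gray
          D→C: C is gray → back edge
First back edge: D → C.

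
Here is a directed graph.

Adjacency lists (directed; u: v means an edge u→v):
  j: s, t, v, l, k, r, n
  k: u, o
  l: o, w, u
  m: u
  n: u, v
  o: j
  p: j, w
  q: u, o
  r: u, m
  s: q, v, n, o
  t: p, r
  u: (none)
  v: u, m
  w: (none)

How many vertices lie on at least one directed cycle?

8

A vertex is on a directed cycle iff it belongs to a strongly connected component of size ≥ 2 (or has a self-loop).
The vertices on cycles are {j, k, l, o, p, q, s, t} — 8 in total.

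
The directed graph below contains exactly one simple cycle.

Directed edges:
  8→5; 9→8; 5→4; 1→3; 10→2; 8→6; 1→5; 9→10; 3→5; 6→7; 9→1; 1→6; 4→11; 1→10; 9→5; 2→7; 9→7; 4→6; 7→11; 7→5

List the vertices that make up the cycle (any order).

4, 5, 6, 7

DFS with gray/black marking from 6:
6 gray
  7 gray
    11 gray
    11 black
    5 gray
      4 gray
        4→11: 11 black — skip
        4→6: 6 is gray → back edge
Back edge closes the cycle 6 → 7 → 5 → 4 → 6; its vertices are {4, 5, 6, 7}.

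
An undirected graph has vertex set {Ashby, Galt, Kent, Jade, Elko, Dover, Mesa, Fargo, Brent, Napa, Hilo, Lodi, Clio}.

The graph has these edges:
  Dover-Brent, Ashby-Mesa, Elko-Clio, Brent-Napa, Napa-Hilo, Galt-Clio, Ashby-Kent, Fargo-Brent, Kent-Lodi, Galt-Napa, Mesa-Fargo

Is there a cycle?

DFS, tracking each vertex's parent; an edge to a visited non-parent vertex closes a cycle.
Start from Napa:
visit Napa (parent –)
  visit Hilo (parent Napa)
    Hilo–Napa: parent, skip
  visit Galt (parent Napa)
    visit Clio (parent Galt)
      visit Elko (parent Clio)
        Elko–Clio: parent, skip
      Clio–Galt: parent, skip
    Galt–Napa: parent, skip
  visit Brent (parent Napa)
    visit Fargo (parent Brent)
      Fargo–Brent: parent, skip
      visit Mesa (parent Fargo)
        Mesa–Fargo: parent, skip
        visit Ashby (parent Mesa)
          visit Kent (parent Ashby)
            visit Lodi (parent Kent)
              Lodi–Kent: parent, skip
            Kent–Ashby: parent, skip
          Ashby–Mesa: parent, skip
    Brent–Napa: parent, skip
    visit Dover (parent Brent)
      Dover–Brent: parent, skip
visit Jade (parent –)
No non-parent visited neighbor found — the graph is a forest.

No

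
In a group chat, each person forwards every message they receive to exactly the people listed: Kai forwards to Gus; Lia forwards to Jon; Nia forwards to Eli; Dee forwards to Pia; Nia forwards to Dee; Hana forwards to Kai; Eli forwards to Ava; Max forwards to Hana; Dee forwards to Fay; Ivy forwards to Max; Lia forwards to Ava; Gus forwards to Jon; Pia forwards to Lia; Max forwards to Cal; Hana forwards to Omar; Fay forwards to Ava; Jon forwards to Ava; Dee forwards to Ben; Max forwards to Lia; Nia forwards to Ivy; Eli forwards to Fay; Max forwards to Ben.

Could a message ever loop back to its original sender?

DFS with white/gray/black marking, starting from Ivy:
Ivy gray
  Max gray
    Hana gray
      Kai gray
        Gus gray
          Jon gray
            Ava gray
            Ava black
          Jon black
        Gus black
      Kai black
      Omar gray
      Omar black
    Hana black
    Cal gray
    Cal black
    Lia gray
      Lia→Ava: Ava black — skip
      Lia→Jon: Jon black — skip
    Lia black
    Ben gray
    Ben black
  Max black
Ivy black
Pia gray
  Pia→Lia: Lia black — skip
Pia black
Fay gray
  Fay→Ava: Ava black — skip
Fay black
Eli gray
  Eli→Fay: Fay black — skip
  Eli→Ava: Ava black — skip
Eli black
Dee gray
  Dee→Pia: Pia black — skip
  Dee→Fay: Fay black — skip
  Dee→Ben: Ben black — skip
Dee black
Nia gray
  Nia→Dee: Dee black — skip
  Nia→Eli: Eli black — skip
  Nia→Ivy: Ivy black — skip
Nia black
Every edge goes to a white or black vertex — no back edge, so the graph is acyclic.

No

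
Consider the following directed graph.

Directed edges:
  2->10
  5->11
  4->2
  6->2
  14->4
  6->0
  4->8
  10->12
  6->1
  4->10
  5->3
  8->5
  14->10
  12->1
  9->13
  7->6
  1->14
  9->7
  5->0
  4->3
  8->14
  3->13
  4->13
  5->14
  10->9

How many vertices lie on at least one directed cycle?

11

A vertex is on a directed cycle iff it belongs to a strongly connected component of size ≥ 2 (or has a self-loop).
The vertices on cycles are {1, 2, 4, 5, 6, 7, 8, 9, 10, 12, 14} — 11 in total.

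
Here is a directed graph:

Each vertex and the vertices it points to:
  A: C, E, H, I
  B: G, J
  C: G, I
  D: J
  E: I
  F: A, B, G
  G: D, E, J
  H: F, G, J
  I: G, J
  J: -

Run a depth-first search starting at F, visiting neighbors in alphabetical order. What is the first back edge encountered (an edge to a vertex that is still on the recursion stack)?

DFS from F (visiting neighbors in alphabetical order); mark gray on enter, black on exit:
F gray
  A gray
    C gray
      G gray
        D gray
          J gray
          J black
        D black
        E gray
          I gray
            I→G: G is gray → back edge
First back edge: I → G.

I->G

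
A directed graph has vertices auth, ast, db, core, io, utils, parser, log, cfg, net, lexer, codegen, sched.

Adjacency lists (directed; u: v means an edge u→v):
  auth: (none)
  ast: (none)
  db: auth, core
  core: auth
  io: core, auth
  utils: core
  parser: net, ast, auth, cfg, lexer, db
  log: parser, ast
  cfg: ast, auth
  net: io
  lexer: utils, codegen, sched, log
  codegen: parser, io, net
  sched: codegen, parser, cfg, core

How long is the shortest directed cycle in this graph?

3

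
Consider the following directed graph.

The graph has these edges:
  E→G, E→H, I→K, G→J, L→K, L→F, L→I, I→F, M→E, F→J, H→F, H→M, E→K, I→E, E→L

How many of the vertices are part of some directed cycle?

A vertex is on a directed cycle iff it belongs to a strongly connected component of size ≥ 2 (or has a self-loop).
The vertices on cycles are {E, H, I, L, M} — 5 in total.

5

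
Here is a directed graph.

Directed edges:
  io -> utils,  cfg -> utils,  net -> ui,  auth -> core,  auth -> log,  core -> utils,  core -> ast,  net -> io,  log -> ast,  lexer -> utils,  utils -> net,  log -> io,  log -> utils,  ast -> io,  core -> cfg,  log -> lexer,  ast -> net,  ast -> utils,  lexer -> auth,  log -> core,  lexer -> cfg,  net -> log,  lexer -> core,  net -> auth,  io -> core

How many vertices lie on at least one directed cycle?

9

A vertex is on a directed cycle iff it belongs to a strongly connected component of size ≥ 2 (or has a self-loop).
The vertices on cycles are {io, ast, cfg, log, net, auth, core, lexer, utils} — 9 in total.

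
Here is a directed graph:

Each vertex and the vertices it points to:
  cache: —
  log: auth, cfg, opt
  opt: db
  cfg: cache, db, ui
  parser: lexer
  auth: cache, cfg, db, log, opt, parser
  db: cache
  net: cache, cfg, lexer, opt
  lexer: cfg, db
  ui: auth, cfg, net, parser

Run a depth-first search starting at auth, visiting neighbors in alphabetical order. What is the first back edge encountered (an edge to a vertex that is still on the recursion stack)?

DFS from auth (visiting neighbors in alphabetical order); mark gray on enter, black on exit:
auth gray
  cache gray
  cache black
  cfg gray
    cfg→cache: cache black — skip
    db gray
      db→cache: cache black — skip
    db black
    ui gray
      ui→auth: auth is gray → back edge
First back edge: ui → auth.

ui->auth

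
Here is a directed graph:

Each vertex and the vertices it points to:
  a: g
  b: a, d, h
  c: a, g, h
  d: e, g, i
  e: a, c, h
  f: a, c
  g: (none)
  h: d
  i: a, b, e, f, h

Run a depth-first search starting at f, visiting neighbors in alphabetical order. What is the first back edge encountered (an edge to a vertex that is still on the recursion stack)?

e->c

DFS from f (visiting neighbors in alphabetical order); mark gray on enter, black on exit:
f gray
  a gray
    g gray
    g black
  a black
  c gray
    c→a: a black — skip
    c→g: g black — skip
    h gray
      d gray
        e gray
          e→a: a black — skip
          e→c: c is gray → back edge
First back edge: e → c.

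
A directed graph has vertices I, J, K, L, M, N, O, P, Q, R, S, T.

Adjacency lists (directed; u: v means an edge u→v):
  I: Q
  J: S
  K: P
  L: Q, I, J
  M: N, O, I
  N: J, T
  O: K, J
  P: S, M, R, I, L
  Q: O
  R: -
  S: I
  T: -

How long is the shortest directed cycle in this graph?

4

For each vertex v, BFS finds the shortest path from v back to v.
The shortest such closed walk is P → M → O → K → P, length 4.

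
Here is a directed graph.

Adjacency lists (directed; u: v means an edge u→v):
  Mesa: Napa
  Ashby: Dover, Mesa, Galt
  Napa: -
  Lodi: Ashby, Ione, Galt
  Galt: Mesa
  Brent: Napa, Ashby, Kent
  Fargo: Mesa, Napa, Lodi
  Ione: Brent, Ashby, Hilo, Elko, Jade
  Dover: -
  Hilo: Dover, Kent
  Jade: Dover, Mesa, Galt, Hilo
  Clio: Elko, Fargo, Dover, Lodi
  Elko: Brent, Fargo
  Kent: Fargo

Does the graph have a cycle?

Yes

DFS with white/gray/black marking, starting from Dover:
Dover gray
Dover black
Mesa gray
  Napa gray
  Napa black
Mesa black
Ashby gray
  Ashby→Dover: Dover black — skip
  Ashby→Mesa: Mesa black — skip
  Galt gray
    Galt→Mesa: Mesa black — skip
  Galt black
Ashby black
Lodi gray
  Lodi→Ashby: Ashby black — skip
  Ione gray
    Brent gray
      Brent→Napa: Napa black — skip
      Brent→Ashby: Ashby black — skip
      Kent gray
        Fargo gray
          Fargo→Mesa: Mesa black — skip
          Fargo→Napa: Napa black — skip
          Fargo→Lodi: Lodi is gray → back edge
Back edge found, so a cycle exists: Lodi → Ione → Brent → Kent → Fargo → Lodi.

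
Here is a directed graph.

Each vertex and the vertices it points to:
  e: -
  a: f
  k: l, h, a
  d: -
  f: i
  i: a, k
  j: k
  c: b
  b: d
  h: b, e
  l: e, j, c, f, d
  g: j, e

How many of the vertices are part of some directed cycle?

A vertex is on a directed cycle iff it belongs to a strongly connected component of size ≥ 2 (or has a self-loop).
The vertices on cycles are {a, f, i, j, k, l} — 6 in total.

6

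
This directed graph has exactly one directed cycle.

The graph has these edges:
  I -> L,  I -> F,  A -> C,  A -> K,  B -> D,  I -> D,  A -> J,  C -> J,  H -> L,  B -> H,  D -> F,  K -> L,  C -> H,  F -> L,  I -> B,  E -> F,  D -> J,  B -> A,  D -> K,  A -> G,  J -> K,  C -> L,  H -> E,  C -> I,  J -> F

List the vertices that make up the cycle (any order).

A, B, C, I

DFS with gray/black marking from A:
A gray
  K gray
    L gray
    L black
  K black
  J gray
    J→K: K black — skip
    F gray
      F→L: L black — skip
    F black
  J black
  C gray
    C→J: J black — skip
    C→L: L black — skip
    I gray
      B gray
        B→A: A is gray → back edge
Back edge closes the cycle A → C → I → B → A; its vertices are {A, B, C, I}.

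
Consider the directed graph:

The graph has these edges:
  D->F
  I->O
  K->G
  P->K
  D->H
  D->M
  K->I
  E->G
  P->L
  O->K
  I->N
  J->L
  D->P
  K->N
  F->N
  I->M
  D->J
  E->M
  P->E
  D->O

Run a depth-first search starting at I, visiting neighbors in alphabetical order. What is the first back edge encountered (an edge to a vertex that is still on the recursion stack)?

K→I

DFS from I (visiting neighbors in alphabetical order); mark gray on enter, black on exit:
I gray
  M gray
  M black
  N gray
  N black
  O gray
    K gray
      G gray
      G black
      K→I: I is gray → back edge
First back edge: K → I.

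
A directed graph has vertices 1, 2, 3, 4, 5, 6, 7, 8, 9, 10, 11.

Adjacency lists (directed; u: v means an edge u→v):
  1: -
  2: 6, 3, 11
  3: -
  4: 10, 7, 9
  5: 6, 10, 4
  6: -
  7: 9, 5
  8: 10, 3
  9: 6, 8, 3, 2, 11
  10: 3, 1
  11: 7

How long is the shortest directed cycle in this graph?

For each vertex v, BFS finds the shortest path from v back to v.
The shortest such closed walk is 11 → 7 → 9 → 11, length 3.

3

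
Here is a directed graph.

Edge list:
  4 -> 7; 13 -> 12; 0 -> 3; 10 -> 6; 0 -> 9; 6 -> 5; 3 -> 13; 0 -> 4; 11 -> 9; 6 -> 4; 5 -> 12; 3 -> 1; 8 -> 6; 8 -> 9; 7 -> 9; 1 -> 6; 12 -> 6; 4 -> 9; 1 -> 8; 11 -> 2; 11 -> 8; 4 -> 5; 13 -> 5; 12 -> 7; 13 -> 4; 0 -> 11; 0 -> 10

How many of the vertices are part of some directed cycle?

A vertex is on a directed cycle iff it belongs to a strongly connected component of size ≥ 2 (or has a self-loop).
The vertices on cycles are {4, 5, 6, 12} — 4 in total.

4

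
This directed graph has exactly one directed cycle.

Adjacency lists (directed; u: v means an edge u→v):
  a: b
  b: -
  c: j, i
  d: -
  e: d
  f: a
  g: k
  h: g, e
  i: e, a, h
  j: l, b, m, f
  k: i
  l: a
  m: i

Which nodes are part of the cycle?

DFS with gray/black marking from i:
i gray
  e gray
    d gray
    d black
  e black
  a gray
    b gray
    b black
  a black
  h gray
    g gray
      k gray
        k→i: i is gray → back edge
Back edge closes the cycle i → h → g → k → i; its vertices are {g, h, i, k}.

g, h, i, k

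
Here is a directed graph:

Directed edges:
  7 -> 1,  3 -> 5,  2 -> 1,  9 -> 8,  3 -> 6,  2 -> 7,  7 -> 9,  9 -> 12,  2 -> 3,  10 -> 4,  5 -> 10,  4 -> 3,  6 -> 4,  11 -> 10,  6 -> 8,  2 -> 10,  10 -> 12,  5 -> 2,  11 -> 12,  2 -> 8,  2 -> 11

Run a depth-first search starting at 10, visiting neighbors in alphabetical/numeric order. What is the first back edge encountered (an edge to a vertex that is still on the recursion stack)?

DFS from 10 (visiting neighbors in alphabetical/numeric order); mark gray on enter, black on exit:
10 gray
  4 gray
    3 gray
      5 gray
        2 gray
          1 gray
          1 black
          2→3: 3 is gray → back edge
First back edge: 2 → 3.

2->3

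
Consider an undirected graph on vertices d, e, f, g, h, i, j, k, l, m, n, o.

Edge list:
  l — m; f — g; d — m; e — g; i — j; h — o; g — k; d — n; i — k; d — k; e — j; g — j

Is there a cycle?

Yes

DFS, tracking each vertex's parent; an edge to a visited non-parent vertex closes a cycle.
Start from e:
visit e (parent –)
  visit g (parent e)
    visit f (parent g)
      f–g: parent, skip
    visit k (parent g)
      visit i (parent k)
        visit j (parent i)
          j–e: e visited and ≠ parent → cycle
Cycle: e – g – k – i – j – e.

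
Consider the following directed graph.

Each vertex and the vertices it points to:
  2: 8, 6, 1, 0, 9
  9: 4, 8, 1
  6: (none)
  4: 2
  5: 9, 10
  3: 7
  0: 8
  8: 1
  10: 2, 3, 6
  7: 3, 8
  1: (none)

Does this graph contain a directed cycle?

DFS with white/gray/black marking, starting from 7:
7 gray
  3 gray
    3→7: 7 is gray → back edge
Back edge found, so a cycle exists: 7 → 3 → 7.

Yes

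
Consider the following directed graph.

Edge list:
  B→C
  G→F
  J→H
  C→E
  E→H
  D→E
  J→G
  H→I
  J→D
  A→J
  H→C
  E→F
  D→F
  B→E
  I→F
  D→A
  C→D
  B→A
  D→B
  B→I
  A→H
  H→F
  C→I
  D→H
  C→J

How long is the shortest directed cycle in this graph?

3

For each vertex v, BFS finds the shortest path from v back to v.
The shortest such closed walk is B → C → D → B, length 3.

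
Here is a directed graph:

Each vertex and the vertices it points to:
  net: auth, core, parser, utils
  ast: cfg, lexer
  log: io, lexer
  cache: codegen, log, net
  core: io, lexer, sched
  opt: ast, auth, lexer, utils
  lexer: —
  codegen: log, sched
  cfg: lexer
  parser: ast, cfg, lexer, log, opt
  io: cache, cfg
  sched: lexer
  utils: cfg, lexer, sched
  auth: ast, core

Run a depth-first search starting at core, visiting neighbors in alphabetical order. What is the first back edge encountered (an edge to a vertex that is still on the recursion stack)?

DFS from core (visiting neighbors in alphabetical order); mark gray on enter, black on exit:
core gray
  io gray
    cache gray
      codegen gray
        log gray
          log→io: io is gray → back edge
First back edge: log → io.

log->io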